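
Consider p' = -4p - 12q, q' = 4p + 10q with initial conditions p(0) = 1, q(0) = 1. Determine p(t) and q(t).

Coefficient matrix A = [[-4, -12], [4, 10]].
Characteristic polynomial det(A - λI) = λ^2 - 6λ + 8 = 0.
Eigenvalues λ = 4, 2.
For λ=4: (A-λI) row 1 is [-8, -12], so an eigenvector is (3, -2).
For λ=2: (A-λI) row 1 is [-6, -12], so an eigenvector is (2, -1).
General solution: C_1e^(4t)(3,-2) + C_2e^(2t)(2,-1).
Applying p(0)=1, q(0)=1 gives C_1=-3, C_2=5.

p(t) = -9e^(4t) + 10e^(2t), q(t) = 6e^(4t) - 5e^(2t)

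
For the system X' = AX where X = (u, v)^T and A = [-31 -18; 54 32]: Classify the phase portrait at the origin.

saddle

A = [[-31,-18],[54,32]]; det(A-λI) = λ^2 - λ - 20.
λ = 5, -4: opposite signs.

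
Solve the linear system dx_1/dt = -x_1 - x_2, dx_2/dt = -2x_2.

Coefficient matrix A = [[-1, -1], [0, -2]].
Characteristic polynomial det(A - λI) = λ^2 + 3λ + 2 = 0.
Eigenvalues λ = -2, -1.
For λ=-2: (A-λI) row 1 is [1, -1], so an eigenvector is (-1, -1).
For λ=-1: (A-λI) row 1 is [0, -1], so an eigenvector is (1, 0).
General solution: K_1e^(-2t)(-1,-1) + K_2e^(-t)(1,0).

x_1(t) = -K_1e^(-2t) + K_2e^(-t), x_2(t) = -K_1e^(-2t)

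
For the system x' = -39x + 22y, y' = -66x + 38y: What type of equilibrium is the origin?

A = [[-39,22],[-66,38]]; det(A-λI) = λ^2 + λ - 30.
λ = 5, -6: opposite signs.

saddle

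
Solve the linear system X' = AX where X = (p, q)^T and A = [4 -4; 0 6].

Coefficient matrix A = [[4, -4], [0, 6]].
Characteristic polynomial det(A - λI) = λ^2 - 10λ + 24 = 0.
Eigenvalues λ = 6, 4.
For λ=6: (A-λI) row 1 is [-2, -4], so an eigenvector is (2, -1).
For λ=4: (A-λI) row 1 is [0, -4], so an eigenvector is (1, 0).
General solution: K_1e^(6t)(2,-1) + K_2e^(4t)(1,0).

p(t) = 2K_1e^(6t) + K_2e^(4t), q(t) = -K_1e^(6t)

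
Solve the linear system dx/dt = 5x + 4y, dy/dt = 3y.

x(t) = -2C_1e^(3t) + C_2e^(5t), y(t) = C_1e^(3t)

Coefficient matrix A = [[5, 4], [0, 3]].
Characteristic polynomial det(A - λI) = λ^2 - 8λ + 15 = 0.
Eigenvalues λ = 3, 5.
For λ=3: (A-λI) row 1 is [2, 4], so an eigenvector is (-2, 1).
For λ=5: (A-λI) row 1 is [0, 4], so an eigenvector is (1, 0).
General solution: C_1e^(3t)(-2,1) + C_2e^(5t)(1,0).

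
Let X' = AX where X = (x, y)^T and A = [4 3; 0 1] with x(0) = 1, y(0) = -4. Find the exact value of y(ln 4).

A = [[4,3],[0,1]]; eigenvalues λ = 4, 1.
Eigenvectors: (-1,0) for λ=4, (-1,1) for λ=1.
From the initial condition, c_1 = 3, c_2 = -4.
y(ln 4) = (3)(4^4)(0) + (-4)(4^1)(1) = -16.

-16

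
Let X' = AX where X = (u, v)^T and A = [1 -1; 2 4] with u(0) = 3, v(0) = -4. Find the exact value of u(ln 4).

96

A = [[1,-1],[2,4]]; eigenvalues λ = 3, 2.
Eigenvectors: (1,-2) for λ=3, (1,-1) for λ=2.
From the initial condition, c_1 = 1, c_2 = 2.
u(ln 4) = (1)(4^3)(1) + (2)(4^2)(1) = 96.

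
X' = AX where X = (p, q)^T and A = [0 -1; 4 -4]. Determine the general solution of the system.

Coefficient matrix A = [[0, -1], [4, -4]].
Characteristic polynomial det(A - λI) = λ^2 + 4λ + 4 = 0.
Single eigenvalue λ = -2 with algebraic multiplicity 2.
Eigenvector v = (-1,-2); generalized eigenvector w with (A-λI)w=v is (-1,-1).
General solution: e^(-2t)[K_1·v + K_2·(t·v + w)].

p(t) = -K_1e^(-2t) - K_2te^(-2t) - K_2e^(-2t), q(t) = -2K_1e^(-2t) - 2K_2te^(-2t) - K_2e^(-2t)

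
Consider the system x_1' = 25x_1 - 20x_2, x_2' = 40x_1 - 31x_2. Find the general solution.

Coefficient matrix A = [[25, -20], [40, -31]].
Characteristic polynomial det(A - λI) = λ^2 + 6λ + 25 = 0.
Eigenvalues λ = -3 ± 4i (complex conjugate pair).
For λ=-3+4i: an eigenvector is (1,1) - i(2,3) = (1 - 2i, 1 - 3i).
A real fundamental pair from Re and Im of e^((-3+4i)t)v: X_1 = e^(-3t)(cos(4t)·(1,1) + sin(4t)·(2,3)), X_2 = e^(-3t)(sin(4t)·(1,1) - cos(4t)·(2,3)).
General solution: c_1X_1 + c_2X_2.

x_1(t) = 2c_1e^(-3t)sin(4t) + c_1e^(-3t)cos(4t) + c_2e^(-3t)sin(4t) - 2c_2e^(-3t)cos(4t), x_2(t) = 3c_1e^(-3t)sin(4t) + c_1e^(-3t)cos(4t) + c_2e^(-3t)sin(4t) - 3c_2e^(-3t)cos(4t)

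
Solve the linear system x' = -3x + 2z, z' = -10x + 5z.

Coefficient matrix A = [[-3, 2], [-10, 5]].
Characteristic polynomial det(A - λI) = λ^2 - 2λ + 5 = 0.
Eigenvalues λ = 1 ± 2i (complex conjugate pair).
For λ=1+2i: an eigenvector is (-1,-2) - i(0,1) = (-1, -2 - i).
A real fundamental pair from Re and Im of e^((1+2i)t)v: X_1 = e^(t)(cos(2t)·(-1,-2) + sin(2t)·(0,1)), X_2 = e^(t)(sin(2t)·(-1,-2) - cos(2t)·(0,1)).
General solution: K_1X_1 + K_2X_2.

x(t) = -K_1e^(t)cos(2t) - K_2e^(t)sin(2t), z(t) = K_1e^(t)sin(2t) - 2K_1e^(t)cos(2t) - 2K_2e^(t)sin(2t) - K_2e^(t)cos(2t)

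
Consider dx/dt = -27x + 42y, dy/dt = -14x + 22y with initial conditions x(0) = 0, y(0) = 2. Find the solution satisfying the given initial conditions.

Coefficient matrix A = [[-27, 42], [-14, 22]].
Characteristic polynomial det(A - λI) = λ^2 + 5λ - 6 = 0.
Eigenvalues λ = 1, -6.
For λ=1: (A-λI) row 1 is [-28, 42], so an eigenvector is (3, 2).
For λ=-6: (A-λI) row 1 is [-21, 42], so an eigenvector is (2, 1).
General solution: C_1e^(t)(3,2) + C_2e^(-6t)(2,1).
Applying x(0)=0, y(0)=2 gives C_1=4, C_2=-6.

x(t) = 12e^(t) - 12e^(-6t), y(t) = 8e^(t) - 6e^(-6t)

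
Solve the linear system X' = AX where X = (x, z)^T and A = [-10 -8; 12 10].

x(t) = -2c_1e^(2t) - c_2e^(-2t), z(t) = 3c_1e^(2t) + c_2e^(-2t)

Coefficient matrix A = [[-10, -8], [12, 10]].
Characteristic polynomial det(A - λI) = λ^2 - 4 = 0.
Eigenvalues λ = 2, -2.
For λ=2: (A-λI) row 1 is [-12, -8], so an eigenvector is (-2, 3).
For λ=-2: (A-λI) row 1 is [-8, -8], so an eigenvector is (-1, 1).
General solution: c_1e^(2t)(-2,3) + c_2e^(-2t)(-1,1).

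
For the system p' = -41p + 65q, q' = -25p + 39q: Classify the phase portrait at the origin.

stable spiral

A = [[-41,65],[-25,39]]; det(A-λI) = λ^2 + 2λ + 26.
λ = -1 ± 5i: negative real part.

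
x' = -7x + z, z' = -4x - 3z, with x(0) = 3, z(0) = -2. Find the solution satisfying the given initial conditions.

Coefficient matrix A = [[-7, 1], [-4, -3]].
Characteristic polynomial det(A - λI) = λ^2 + 10λ + 25 = 0.
Single eigenvalue λ = -5 with algebraic multiplicity 2.
Eigenvector v = (1,2); generalized eigenvector w with (A-λI)w=v is (1,3).
General solution: e^(-5t)[c_1·v + c_2·(t·v + w)].
Applying x(0)=3, z(0)=-2 gives c_1=11, c_2=-8.

x(t) = -8te^(-5t) + 3e^(-5t), z(t) = -16te^(-5t) - 2e^(-5t)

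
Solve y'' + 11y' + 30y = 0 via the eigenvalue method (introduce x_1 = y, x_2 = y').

Let x_1 = y, x_2 = y'. Then x_1' = x_2 and x_2' = -30x_1 - 11x_2.
A = [[0,1],[-30,-11]]; det(A-λI) = λ^2 + 11λ + 30.
Eigenvalues λ = -6, -5 with eigenvectors (1,-6), (1,-5).

y(t) = K_1e^(-6t) + K_2e^(-5t)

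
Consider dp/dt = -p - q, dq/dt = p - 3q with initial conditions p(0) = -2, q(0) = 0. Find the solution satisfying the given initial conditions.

Coefficient matrix A = [[-1, -1], [1, -3]].
Characteristic polynomial det(A - λI) = λ^2 + 4λ + 4 = 0.
Single eigenvalue λ = -2 with algebraic multiplicity 2.
Eigenvector v = (-1,-1); generalized eigenvector w with (A-λI)w=v is (1,2).
General solution: e^(-2t)[C_1·v + C_2·(t·v + w)].
Applying p(0)=-2, q(0)=0 gives C_1=4, C_2=2.

p(t) = -2te^(-2t) - 2e^(-2t), q(t) = -2te^(-2t)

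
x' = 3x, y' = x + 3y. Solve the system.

Coefficient matrix A = [[3, 0], [1, 3]].
Characteristic polynomial det(A - λI) = λ^2 - 6λ + 9 = 0.
Single eigenvalue λ = 3 with algebraic multiplicity 2.
Eigenvector v = (0,-1); generalized eigenvector w with (A-λI)w=v is (-1,1).
General solution: e^(3t)[C_1·v + C_2·(t·v + w)].

x(t) = -C_2e^(3t), y(t) = -C_1e^(3t) - C_2te^(3t) + C_2e^(3t)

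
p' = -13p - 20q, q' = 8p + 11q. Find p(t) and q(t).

p(t) = -2c_1e^(-t)sin(4t) - c_1e^(-t)cos(4t) - c_2e^(-t)sin(4t) + 2c_2e^(-t)cos(4t), q(t) = c_1e^(-t)sin(4t) + c_1e^(-t)cos(4t) + c_2e^(-t)sin(4t) - c_2e^(-t)cos(4t)

Coefficient matrix A = [[-13, -20], [8, 11]].
Characteristic polynomial det(A - λI) = λ^2 + 2λ + 17 = 0.
Eigenvalues λ = -1 ± 4i (complex conjugate pair).
For λ=-1+4i: an eigenvector is (-1,1) - i(-2,1) = (-1 + 2i, 1 - i).
A real fundamental pair from Re and Im of e^((-1+4i)t)v: X_1 = e^(-t)(cos(4t)·(-1,1) + sin(4t)·(-2,1)), X_2 = e^(-t)(sin(4t)·(-1,1) - cos(4t)·(-2,1)).
General solution: c_1X_1 + c_2X_2.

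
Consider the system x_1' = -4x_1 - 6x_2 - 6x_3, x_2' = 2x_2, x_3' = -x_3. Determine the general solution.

Coefficient matrix A = [[-4, -6, -6], [0, 2, 0], [0, 0, -1]].
det(A - λI) = 0 gives eigenvalues λ = -4, 2, -1.
For λ=-4: eigenvector (1,0,0).
For λ=2: eigenvector (-1,1,0).
For λ=-1: eigenvector (-2,0,1).
General solution: C_1e^(-4t)(1,0,0) + C_2e^(2t)(-1,1,0) + C_3e^(-t)(-2,0,1).

x_1(t) = C_1e^(-4t) - C_2e^(2t) - 2C_3e^(-t), x_2(t) = C_2e^(2t), x_3(t) = C_3e^(-t)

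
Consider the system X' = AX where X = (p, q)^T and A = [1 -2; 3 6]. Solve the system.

p(t) = C_1e^(3t) + 2C_2e^(4t), q(t) = -C_1e^(3t) - 3C_2e^(4t)

Coefficient matrix A = [[1, -2], [3, 6]].
Characteristic polynomial det(A - λI) = λ^2 - 7λ + 12 = 0.
Eigenvalues λ = 3, 4.
For λ=3: (A-λI) row 1 is [-2, -2], so an eigenvector is (1, -1).
For λ=4: (A-λI) row 1 is [-3, -2], so an eigenvector is (2, -3).
General solution: C_1e^(3t)(1,-1) + C_2e^(4t)(2,-3).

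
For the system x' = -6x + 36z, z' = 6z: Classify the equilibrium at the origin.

A = [[-6,36],[0,6]]; det(A-λI) = λ^2 - 36.
λ = -6, 6: opposite signs.

saddle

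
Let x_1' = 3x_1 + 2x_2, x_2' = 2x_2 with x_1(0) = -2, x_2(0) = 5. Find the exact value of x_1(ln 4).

A = [[3,2],[0,2]]; eigenvalues λ = 3, 2.
Eigenvectors: (-1,0) for λ=3, (2,-1) for λ=2.
From the initial condition, c_1 = -8, c_2 = -5.
x_1(ln 4) = (-8)(4^3)(-1) + (-5)(4^2)(2) = 352.

352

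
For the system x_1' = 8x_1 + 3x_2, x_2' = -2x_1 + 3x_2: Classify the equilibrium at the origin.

unstable node

A = [[8,3],[-2,3]]; det(A-λI) = λ^2 - 11λ + 30.
λ = 5, 6: both positive.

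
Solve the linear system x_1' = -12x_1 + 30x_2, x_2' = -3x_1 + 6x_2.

x_1(t) = -3c_1e^(-3t)sin(3t) + c_1e^(-3t)cos(3t) + c_2e^(-3t)sin(3t) + 3c_2e^(-3t)cos(3t), x_2(t) = -c_1e^(-3t)sin(3t) + c_2e^(-3t)cos(3t)

Coefficient matrix A = [[-12, 30], [-3, 6]].
Characteristic polynomial det(A - λI) = λ^2 + 6λ + 18 = 0.
Eigenvalues λ = -3 ± 3i (complex conjugate pair).
For λ=-3+3i: an eigenvector is (1,0) - i(-3,-1) = (1 + 3i, 0 + i).
A real fundamental pair from Re and Im of e^((-3+3i)t)v: X_1 = e^(-3t)(cos(3t)·(1,0) + sin(3t)·(-3,-1)), X_2 = e^(-3t)(sin(3t)·(1,0) - cos(3t)·(-3,-1)).
General solution: c_1X_1 + c_2X_2.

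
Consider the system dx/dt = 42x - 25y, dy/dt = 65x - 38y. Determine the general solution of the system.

Coefficient matrix A = [[42, -25], [65, -38]].
Characteristic polynomial det(A - λI) = λ^2 - 4λ + 29 = 0.
Eigenvalues λ = 2 ± 5i (complex conjugate pair).
For λ=2+5i: an eigenvector is (-2,-3) - i(-1,-2) = (-2 + i, -3 + 2i).
A real fundamental pair from Re and Im of e^((2+5i)t)v: X_1 = e^(2t)(cos(5t)·(-2,-3) + sin(5t)·(-1,-2)), X_2 = e^(2t)(sin(5t)·(-2,-3) - cos(5t)·(-1,-2)).
General solution: c_1X_1 + c_2X_2.

x(t) = -c_1e^(2t)sin(5t) - 2c_1e^(2t)cos(5t) - 2c_2e^(2t)sin(5t) + c_2e^(2t)cos(5t), y(t) = -2c_1e^(2t)sin(5t) - 3c_1e^(2t)cos(5t) - 3c_2e^(2t)sin(5t) + 2c_2e^(2t)cos(5t)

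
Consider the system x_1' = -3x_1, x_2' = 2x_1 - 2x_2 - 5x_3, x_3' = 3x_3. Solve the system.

Coefficient matrix A = [[-3, 0, 0], [2, -2, -5], [0, 0, 3]].
det(A - λI) = 0 gives eigenvalues λ = -3, -2, 3.
For λ=-3: eigenvector (1,-2,0).
For λ=-2: eigenvector (0,1,0).
For λ=3: eigenvector (0,1,-1).
General solution: C_1e^(-3t)(1,-2,0) + C_2e^(-2t)(0,1,0) + C_3e^(3t)(0,1,-1).

x_1(t) = C_1e^(-3t), x_2(t) = -2C_1e^(-3t) + C_2e^(-2t) + C_3e^(3t), x_3(t) = -C_3e^(3t)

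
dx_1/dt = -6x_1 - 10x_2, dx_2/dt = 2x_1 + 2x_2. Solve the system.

x_1(t) = -c_1e^(-2t)sin(2t) - 2c_1e^(-2t)cos(2t) - 2c_2e^(-2t)sin(2t) + c_2e^(-2t)cos(2t), x_2(t) = c_1e^(-2t)cos(2t) + c_2e^(-2t)sin(2t)

Coefficient matrix A = [[-6, -10], [2, 2]].
Characteristic polynomial det(A - λI) = λ^2 + 4λ + 8 = 0.
Eigenvalues λ = -2 ± 2i (complex conjugate pair).
For λ=-2+2i: an eigenvector is (-2,1) - i(-1,0) = (-2 + i, 1).
A real fundamental pair from Re and Im of e^((-2+2i)t)v: X_1 = e^(-2t)(cos(2t)·(-2,1) + sin(2t)·(-1,0)), X_2 = e^(-2t)(sin(2t)·(-2,1) - cos(2t)·(-1,0)).
General solution: c_1X_1 + c_2X_2.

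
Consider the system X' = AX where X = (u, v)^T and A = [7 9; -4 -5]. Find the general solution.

Coefficient matrix A = [[7, 9], [-4, -5]].
Characteristic polynomial det(A - λI) = λ^2 - 2λ + 1 = 0.
Single eigenvalue λ = 1 with algebraic multiplicity 2.
Eigenvector v = (-3,2); generalized eigenvector w with (A-λI)w=v is (-2,1).
General solution: e^(t)[c_1·v + c_2·(t·v + w)].

u(t) = -3c_1e^(t) - 3c_2te^(t) - 2c_2e^(t), v(t) = 2c_1e^(t) + 2c_2te^(t) + c_2e^(t)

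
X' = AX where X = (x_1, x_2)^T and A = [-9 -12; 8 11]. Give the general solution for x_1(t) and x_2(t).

x_1(t) = C_1e^(3t) - 3C_2e^(-t), x_2(t) = -C_1e^(3t) + 2C_2e^(-t)

Coefficient matrix A = [[-9, -12], [8, 11]].
Characteristic polynomial det(A - λI) = λ^2 - 2λ - 3 = 0.
Eigenvalues λ = 3, -1.
For λ=3: (A-λI) row 1 is [-12, -12], so an eigenvector is (1, -1).
For λ=-1: (A-λI) row 1 is [-8, -12], so an eigenvector is (-3, 2).
General solution: C_1e^(3t)(1,-1) + C_2e^(-t)(-3,2).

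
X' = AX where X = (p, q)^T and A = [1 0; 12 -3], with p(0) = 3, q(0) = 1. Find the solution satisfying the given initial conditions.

p(t) = 3e^(t), q(t) = 9e^(t) - 8e^(-3t)

Coefficient matrix A = [[1, 0], [12, -3]].
Characteristic polynomial det(A - λI) = λ^2 + 2λ - 3 = 0.
Eigenvalues λ = 1, -3.
For λ=1: (A-λI) row 2 is [12, -4], so an eigenvector is (1, 3).
For λ=-3: (A-λI) row 1 is [4, 0], so an eigenvector is (0, 1).
General solution: C_1e^(t)(1,3) + C_2e^(-3t)(0,1).
Applying p(0)=3, q(0)=1 gives C_1=3, C_2=-8.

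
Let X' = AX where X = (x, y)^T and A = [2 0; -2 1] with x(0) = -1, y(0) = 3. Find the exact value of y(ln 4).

36

A = [[2,0],[-2,1]]; eigenvalues λ = 1, 2.
Eigenvectors: (0,1) for λ=1, (-1,2) for λ=2.
From the initial condition, c_1 = 1, c_2 = 1.
y(ln 4) = (1)(4^1)(1) + (1)(4^2)(2) = 36.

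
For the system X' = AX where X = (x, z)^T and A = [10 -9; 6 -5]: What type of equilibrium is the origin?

A = [[10,-9],[6,-5]]; det(A-λI) = λ^2 - 5λ + 4.
λ = 4, 1: both positive.

unstable node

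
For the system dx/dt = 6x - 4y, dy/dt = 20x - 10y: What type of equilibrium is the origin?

stable spiral

A = [[6,-4],[20,-10]]; det(A-λI) = λ^2 + 4λ + 20.
λ = -2 ± 4i: negative real part.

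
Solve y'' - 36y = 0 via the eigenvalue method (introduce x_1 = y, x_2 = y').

Let x_1 = y, x_2 = y'. Then x_1' = x_2 and x_2' = 36x_1.
A = [[0,1],[36,0]]; det(A-λI) = λ^2 - 36.
Eigenvalues λ = -6, 6 with eigenvectors (1,-6), (1,6).

y(t) = K_1e^(-6t) + K_2e^(6t)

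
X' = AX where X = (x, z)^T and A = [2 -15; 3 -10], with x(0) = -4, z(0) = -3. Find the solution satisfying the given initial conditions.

x(t) = 7e^(-4t)sin(3t) - 4e^(-4t)cos(3t), z(t) = 2e^(-4t)sin(3t) - 3e^(-4t)cos(3t)

Coefficient matrix A = [[2, -15], [3, -10]].
Characteristic polynomial det(A - λI) = λ^2 + 8λ + 25 = 0.
Eigenvalues λ = -4 ± 3i (complex conjugate pair).
For λ=-4+3i: an eigenvector is (2,1) - i(-1,0) = (2 + i, 1).
A real fundamental pair from Re and Im of e^((-4+3i)t)v: X_1 = e^(-4t)(cos(3t)·(2,1) + sin(3t)·(-1,0)), X_2 = e^(-4t)(sin(3t)·(2,1) - cos(3t)·(-1,0)).
General solution: C_1X_1 + C_2X_2.
Applying x(0)=-4, z(0)=-3 gives C_1=-3, C_2=2.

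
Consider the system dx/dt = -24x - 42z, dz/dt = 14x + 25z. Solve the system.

x(t) = 2C_1e^(-3t) + 3C_2e^(4t), z(t) = -C_1e^(-3t) - 2C_2e^(4t)

Coefficient matrix A = [[-24, -42], [14, 25]].
Characteristic polynomial det(A - λI) = λ^2 - λ - 12 = 0.
Eigenvalues λ = -3, 4.
For λ=-3: (A-λI) row 1 is [-21, -42], so an eigenvector is (2, -1).
For λ=4: (A-λI) row 1 is [-28, -42], so an eigenvector is (3, -2).
General solution: C_1e^(-3t)(2,-1) + C_2e^(4t)(3,-2).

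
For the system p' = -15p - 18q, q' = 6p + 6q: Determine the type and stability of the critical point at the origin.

A = [[-15,-18],[6,6]]; det(A-λI) = λ^2 + 9λ + 18.
λ = -3, -6: both negative.

stable node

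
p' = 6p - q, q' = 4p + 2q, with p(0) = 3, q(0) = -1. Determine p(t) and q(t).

p(t) = 7te^(4t) + 3e^(4t), q(t) = 14te^(4t) - e^(4t)

Coefficient matrix A = [[6, -1], [4, 2]].
Characteristic polynomial det(A - λI) = λ^2 - 8λ + 16 = 0.
Single eigenvalue λ = 4 with algebraic multiplicity 2.
Eigenvector v = (1,2); generalized eigenvector w with (A-λI)w=v is (0,-1).
General solution: e^(4t)[C_1·v + C_2·(t·v + w)].
Applying p(0)=3, q(0)=-1 gives C_1=3, C_2=7.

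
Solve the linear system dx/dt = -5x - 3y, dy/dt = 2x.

x(t) = c_1e^(-2t) + 3c_2e^(-3t), y(t) = -c_1e^(-2t) - 2c_2e^(-3t)

Coefficient matrix A = [[-5, -3], [2, 0]].
Characteristic polynomial det(A - λI) = λ^2 + 5λ + 6 = 0.
Eigenvalues λ = -2, -3.
For λ=-2: (A-λI) row 1 is [-3, -3], so an eigenvector is (1, -1).
For λ=-3: (A-λI) row 1 is [-2, -3], so an eigenvector is (3, -2).
General solution: c_1e^(-2t)(1,-1) + c_2e^(-3t)(3,-2).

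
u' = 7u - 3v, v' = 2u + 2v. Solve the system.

Coefficient matrix A = [[7, -3], [2, 2]].
Characteristic polynomial det(A - λI) = λ^2 - 9λ + 20 = 0.
Eigenvalues λ = 5, 4.
For λ=5: (A-λI) row 1 is [2, -3], so an eigenvector is (3, 2).
For λ=4: (A-λI) row 1 is [3, -3], so an eigenvector is (1, 1).
General solution: K_1e^(5t)(3,2) + K_2e^(4t)(1,1).

u(t) = 3K_1e^(5t) + K_2e^(4t), v(t) = 2K_1e^(5t) + K_2e^(4t)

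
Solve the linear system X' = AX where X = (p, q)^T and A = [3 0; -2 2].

Coefficient matrix A = [[3, 0], [-2, 2]].
Characteristic polynomial det(A - λI) = λ^2 - 5λ + 6 = 0.
Eigenvalues λ = 2, 3.
For λ=2: (A-λI) row 1 is [1, 0], so an eigenvector is (0, -1).
For λ=3: (A-λI) row 2 is [-2, -1], so an eigenvector is (-1, 2).
General solution: K_1e^(2t)(0,-1) + K_2e^(3t)(-1,2).

p(t) = -K_2e^(3t), q(t) = -K_1e^(2t) + 2K_2e^(3t)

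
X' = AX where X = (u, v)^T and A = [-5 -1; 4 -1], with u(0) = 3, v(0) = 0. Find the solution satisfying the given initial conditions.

u(t) = -6te^(-3t) + 3e^(-3t), v(t) = 12te^(-3t)

Coefficient matrix A = [[-5, -1], [4, -1]].
Characteristic polynomial det(A - λI) = λ^2 + 6λ + 9 = 0.
Single eigenvalue λ = -3 with algebraic multiplicity 2.
Eigenvector v = (1,-2); generalized eigenvector w with (A-λI)w=v is (1,-3).
General solution: e^(-3t)[K_1·v + K_2·(t·v + w)].
Applying u(0)=3, v(0)=0 gives K_1=9, K_2=-6.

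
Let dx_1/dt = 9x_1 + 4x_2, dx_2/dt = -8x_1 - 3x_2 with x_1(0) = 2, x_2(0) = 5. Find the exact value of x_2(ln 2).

A = [[9,4],[-8,-3]]; eigenvalues λ = 1, 5.
Eigenvectors: (-1,2) for λ=1, (-1,1) for λ=5.
From the initial condition, c_1 = 7, c_2 = -9.
x_2(ln 2) = (7)(2^1)(2) + (-9)(2^5)(1) = -260.

-260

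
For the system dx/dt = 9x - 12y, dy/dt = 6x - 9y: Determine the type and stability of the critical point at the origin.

saddle

A = [[9,-12],[6,-9]]; det(A-λI) = λ^2 - 9.
λ = 3, -3: opposite signs.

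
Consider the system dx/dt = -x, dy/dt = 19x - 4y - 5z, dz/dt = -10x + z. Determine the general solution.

x(t) = K_1e^(-t), y(t) = -2K_1e^(-t) - K_2e^(-4t) + K_3e^(t), z(t) = 5K_1e^(-t) - K_3e^(t)

Coefficient matrix A = [[-1, 0, 0], [19, -4, -5], [-10, 0, 1]].
det(A - λI) = 0 gives eigenvalues λ = -1, -4, 1.
For λ=-1: eigenvector (1,-2,5).
For λ=-4: eigenvector (0,-1,0).
For λ=1: eigenvector (0,1,-1).
General solution: K_1e^(-t)(1,-2,5) + K_2e^(-4t)(0,-1,0) + K_3e^(t)(0,1,-1).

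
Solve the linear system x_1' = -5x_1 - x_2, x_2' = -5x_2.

x_1(t) = C_1e^(-5t) + C_2te^(-5t) + 2C_2e^(-5t), x_2(t) = -C_2e^(-5t)

Coefficient matrix A = [[-5, -1], [0, -5]].
Characteristic polynomial det(A - λI) = λ^2 + 10λ + 25 = 0.
Single eigenvalue λ = -5 with algebraic multiplicity 2.
Eigenvector v = (1,0); generalized eigenvector w with (A-λI)w=v is (2,-1).
General solution: e^(-5t)[C_1·v + C_2·(t·v + w)].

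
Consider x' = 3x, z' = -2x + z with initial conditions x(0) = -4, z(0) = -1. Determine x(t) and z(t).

Coefficient matrix A = [[3, 0], [-2, 1]].
Characteristic polynomial det(A - λI) = λ^2 - 4λ + 3 = 0.
Eigenvalues λ = 1, 3.
For λ=1: (A-λI) row 1 is [2, 0], so an eigenvector is (0, -1).
For λ=3: (A-λI) row 2 is [-2, -2], so an eigenvector is (1, -1).
General solution: K_1e^(t)(0,-1) + K_2e^(3t)(1,-1).
Applying x(0)=-4, z(0)=-1 gives K_1=5, K_2=-4.

x(t) = -4e^(3t), z(t) = 4e^(3t) - 5e^(t)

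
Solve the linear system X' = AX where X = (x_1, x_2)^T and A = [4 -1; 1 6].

x_1(t) = C_1e^(5t) + C_2te^(5t) - 3C_2e^(5t), x_2(t) = -C_1e^(5t) - C_2te^(5t) + 2C_2e^(5t)

Coefficient matrix A = [[4, -1], [1, 6]].
Characteristic polynomial det(A - λI) = λ^2 - 10λ + 25 = 0.
Single eigenvalue λ = 5 with algebraic multiplicity 2.
Eigenvector v = (1,-1); generalized eigenvector w with (A-λI)w=v is (-3,2).
General solution: e^(5t)[C_1·v + C_2·(t·v + w)].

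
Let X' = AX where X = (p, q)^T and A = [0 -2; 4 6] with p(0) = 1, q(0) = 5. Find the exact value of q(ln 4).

A = [[0,-2],[4,6]]; eigenvalues λ = 2, 4.
Eigenvectors: (1,-1) for λ=2, (-1,2) for λ=4.
From the initial condition, c_1 = 7, c_2 = 6.
q(ln 4) = (7)(4^2)(-1) + (6)(4^4)(2) = 2960.

2960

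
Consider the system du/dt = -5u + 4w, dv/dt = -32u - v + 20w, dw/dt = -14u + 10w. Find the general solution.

Coefficient matrix A = [[-5, 0, 4], [-32, -1, 20], [-14, 0, 10]].
det(A - λI) = 0 gives eigenvalues λ = -1, 3, 2.
For λ=-1: eigenvector (0,1,0).
For λ=3: eigenvector (1,2,2).
For λ=2: eigenvector (-4,-4,-7).
General solution: c_1e^(-t)(0,1,0) + c_2e^(3t)(1,2,2) + c_3e^(2t)(-4,-4,-7).

u(t) = c_2e^(3t) - 4c_3e^(2t), v(t) = c_1e^(-t) + 2c_2e^(3t) - 4c_3e^(2t), w(t) = 2c_2e^(3t) - 7c_3e^(2t)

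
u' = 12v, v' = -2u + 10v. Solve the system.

u(t) = 3c_1e^(4t) + 2c_2e^(6t), v(t) = c_1e^(4t) + c_2e^(6t)

Coefficient matrix A = [[0, 12], [-2, 10]].
Characteristic polynomial det(A - λI) = λ^2 - 10λ + 24 = 0.
Eigenvalues λ = 4, 6.
For λ=4: (A-λI) row 1 is [-4, 12], so an eigenvector is (3, 1).
For λ=6: (A-λI) row 1 is [-6, 12], so an eigenvector is (2, 1).
General solution: c_1e^(4t)(3,1) + c_2e^(6t)(2,1).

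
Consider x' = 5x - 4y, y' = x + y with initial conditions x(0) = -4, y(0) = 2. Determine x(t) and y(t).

Coefficient matrix A = [[5, -4], [1, 1]].
Characteristic polynomial det(A - λI) = λ^2 - 6λ + 9 = 0.
Single eigenvalue λ = 3 with algebraic multiplicity 2.
Eigenvector v = (-2,-1); generalized eigenvector w with (A-λI)w=v is (3,2).
General solution: e^(3t)[c_1·v + c_2·(t·v + w)].
Applying x(0)=-4, y(0)=2 gives c_1=14, c_2=8.

x(t) = -16te^(3t) - 4e^(3t), y(t) = -8te^(3t) + 2e^(3t)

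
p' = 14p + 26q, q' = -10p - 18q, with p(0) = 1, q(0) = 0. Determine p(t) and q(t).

p(t) = 8e^(-2t)sin(2t) + e^(-2t)cos(2t), q(t) = -5e^(-2t)sin(2t)

Coefficient matrix A = [[14, 26], [-10, -18]].
Characteristic polynomial det(A - λI) = λ^2 + 4λ + 8 = 0.
Eigenvalues λ = -2 ± 2i (complex conjugate pair).
For λ=-2+2i: an eigenvector is (-2,1) - i(-3,2) = (-2 + 3i, 1 - 2i).
A real fundamental pair from Re and Im of e^((-2+2i)t)v: X_1 = e^(-2t)(cos(2t)·(-2,1) + sin(2t)·(-3,2)), X_2 = e^(-2t)(sin(2t)·(-2,1) - cos(2t)·(-3,2)).
General solution: K_1X_1 + K_2X_2.
Applying p(0)=1, q(0)=0 gives K_1=-2, K_2=-1.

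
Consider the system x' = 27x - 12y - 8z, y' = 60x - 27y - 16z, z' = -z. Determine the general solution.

Coefficient matrix A = [[27, -12, -8], [60, -27, -16], [0, 0, -1]].
det(A - λI) = 0 gives eigenvalues λ = -3, 3, -1.
For λ=-3: eigenvector (2,5,0).
For λ=3: eigenvector (1,2,0).
For λ=-1: eigenvector (2,4,1).
General solution: K_1e^(-3t)(2,5,0) + K_2e^(3t)(1,2,0) + K_3e^(-t)(2,4,1).

x(t) = 2K_1e^(-3t) + K_2e^(3t) + 2K_3e^(-t), y(t) = 5K_1e^(-3t) + 2K_2e^(3t) + 4K_3e^(-t), z(t) = K_3e^(-t)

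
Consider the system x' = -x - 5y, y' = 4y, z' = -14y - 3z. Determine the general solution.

Coefficient matrix A = [[-1, -5, 0], [0, 4, 0], [0, -14, -3]].
det(A - λI) = 0 gives eigenvalues λ = 4, -3, -1.
For λ=4: eigenvector (1,-1,2).
For λ=-3: eigenvector (0,0,1).
For λ=-1: eigenvector (1,0,0).
General solution: c_1e^(4t)(1,-1,2) + c_2e^(-3t)(0,0,1) + c_3e^(-t)(1,0,0).

x(t) = c_1e^(4t) + c_3e^(-t), y(t) = -c_1e^(4t), z(t) = 2c_1e^(4t) + c_2e^(-3t)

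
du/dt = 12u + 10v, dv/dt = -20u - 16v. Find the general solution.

u(t) = -2C_1e^(-2t)sin(2t) - C_1e^(-2t)cos(2t) - C_2e^(-2t)sin(2t) + 2C_2e^(-2t)cos(2t), v(t) = 3C_1e^(-2t)sin(2t) + C_1e^(-2t)cos(2t) + C_2e^(-2t)sin(2t) - 3C_2e^(-2t)cos(2t)

Coefficient matrix A = [[12, 10], [-20, -16]].
Characteristic polynomial det(A - λI) = λ^2 + 4λ + 8 = 0.
Eigenvalues λ = -2 ± 2i (complex conjugate pair).
For λ=-2+2i: an eigenvector is (-1,1) - i(-2,3) = (-1 + 2i, 1 - 3i).
A real fundamental pair from Re and Im of e^((-2+2i)t)v: X_1 = e^(-2t)(cos(2t)·(-1,1) + sin(2t)·(-2,3)), X_2 = e^(-2t)(sin(2t)·(-1,1) - cos(2t)·(-2,3)).
General solution: C_1X_1 + C_2X_2.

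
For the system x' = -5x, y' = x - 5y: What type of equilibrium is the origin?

A = [[-5,0],[1,-5]]; det(A-λI) = λ^2 + 10λ + 25.
repeated λ = -5 with a single eigenvector.

stable improper node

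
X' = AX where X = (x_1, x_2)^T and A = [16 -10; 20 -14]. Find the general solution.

Coefficient matrix A = [[16, -10], [20, -14]].
Characteristic polynomial det(A - λI) = λ^2 - 2λ - 24 = 0.
Eigenvalues λ = -4, 6.
For λ=-4: (A-λI) row 1 is [20, -10], so an eigenvector is (-1, -2).
For λ=6: (A-λI) row 1 is [10, -10], so an eigenvector is (-1, -1).
General solution: c_1e^(-4t)(-1,-2) + c_2e^(6t)(-1,-1).

x_1(t) = -c_1e^(-4t) - c_2e^(6t), x_2(t) = -2c_1e^(-4t) - c_2e^(6t)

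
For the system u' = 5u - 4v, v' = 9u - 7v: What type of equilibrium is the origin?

stable improper node

A = [[5,-4],[9,-7]]; det(A-λI) = λ^2 + 2λ + 1.
repeated λ = -1 with a single eigenvector.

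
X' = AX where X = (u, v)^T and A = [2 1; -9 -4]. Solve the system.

Coefficient matrix A = [[2, 1], [-9, -4]].
Characteristic polynomial det(A - λI) = λ^2 + 2λ + 1 = 0.
Single eigenvalue λ = -1 with algebraic multiplicity 2.
Eigenvector v = (-1,3); generalized eigenvector w with (A-λI)w=v is (0,-1).
General solution: e^(-t)[C_1·v + C_2·(t·v + w)].

u(t) = -C_1e^(-t) - C_2te^(-t), v(t) = 3C_1e^(-t) + 3C_2te^(-t) - C_2e^(-t)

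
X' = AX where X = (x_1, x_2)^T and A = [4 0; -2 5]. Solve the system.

Coefficient matrix A = [[4, 0], [-2, 5]].
Characteristic polynomial det(A - λI) = λ^2 - 9λ + 20 = 0.
Eigenvalues λ = 5, 4.
For λ=5: (A-λI) row 1 is [-1, 0], so an eigenvector is (0, -1).
For λ=4: (A-λI) row 2 is [-2, 1], so an eigenvector is (-1, -2).
General solution: c_1e^(5t)(0,-1) + c_2e^(4t)(-1,-2).

x_1(t) = -c_2e^(4t), x_2(t) = -c_1e^(5t) - 2c_2e^(4t)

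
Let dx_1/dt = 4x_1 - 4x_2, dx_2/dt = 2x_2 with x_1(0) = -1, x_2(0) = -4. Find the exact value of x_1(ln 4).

1664

A = [[4,-4],[0,2]]; eigenvalues λ = 2, 4.
Eigenvectors: (2,1) for λ=2, (1,0) for λ=4.
From the initial condition, c_1 = -4, c_2 = 7.
x_1(ln 4) = (-4)(4^2)(2) + (7)(4^4)(1) = 1664.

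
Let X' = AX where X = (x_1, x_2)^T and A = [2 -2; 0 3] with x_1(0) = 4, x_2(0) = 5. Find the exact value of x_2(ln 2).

A = [[2,-2],[0,3]]; eigenvalues λ = 2, 3.
Eigenvectors: (-1,0) for λ=2, (2,-1) for λ=3.
From the initial condition, c_1 = -14, c_2 = -5.
x_2(ln 2) = (-14)(2^2)(0) + (-5)(2^3)(-1) = 40.

40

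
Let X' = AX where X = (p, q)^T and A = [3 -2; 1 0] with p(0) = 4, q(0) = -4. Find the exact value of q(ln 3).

A = [[3,-2],[1,0]]; eigenvalues λ = 1, 2.
Eigenvectors: (-1,-1) for λ=1, (2,1) for λ=2.
From the initial condition, c_1 = 12, c_2 = 8.
q(ln 3) = (12)(3^1)(-1) + (8)(3^2)(1) = 36.

36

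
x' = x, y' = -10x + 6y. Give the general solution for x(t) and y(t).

x(t) = -K_2e^(t), y(t) = K_1e^(6t) - 2K_2e^(t)

Coefficient matrix A = [[1, 0], [-10, 6]].
Characteristic polynomial det(A - λI) = λ^2 - 7λ + 6 = 0.
Eigenvalues λ = 6, 1.
For λ=6: (A-λI) row 1 is [-5, 0], so an eigenvector is (0, 1).
For λ=1: (A-λI) row 2 is [-10, 5], so an eigenvector is (-1, -2).
General solution: K_1e^(6t)(0,1) + K_2e^(t)(-1,-2).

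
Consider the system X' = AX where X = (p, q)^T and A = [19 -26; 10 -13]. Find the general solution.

p(t) = 3K_1e^(3t)sin(2t) + 2K_1e^(3t)cos(2t) + 2K_2e^(3t)sin(2t) - 3K_2e^(3t)cos(2t), q(t) = 2K_1e^(3t)sin(2t) + K_1e^(3t)cos(2t) + K_2e^(3t)sin(2t) - 2K_2e^(3t)cos(2t)

Coefficient matrix A = [[19, -26], [10, -13]].
Characteristic polynomial det(A - λI) = λ^2 - 6λ + 13 = 0.
Eigenvalues λ = 3 ± 2i (complex conjugate pair).
For λ=3+2i: an eigenvector is (2,1) - i(3,2) = (2 - 3i, 1 - 2i).
A real fundamental pair from Re and Im of e^((3+2i)t)v: X_1 = e^(3t)(cos(2t)·(2,1) + sin(2t)·(3,2)), X_2 = e^(3t)(sin(2t)·(2,1) - cos(2t)·(3,2)).
General solution: K_1X_1 + K_2X_2.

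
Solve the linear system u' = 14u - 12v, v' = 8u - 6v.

Coefficient matrix A = [[14, -12], [8, -6]].
Characteristic polynomial det(A - λI) = λ^2 - 8λ + 12 = 0.
Eigenvalues λ = 2, 6.
For λ=2: (A-λI) row 1 is [12, -12], so an eigenvector is (1, 1).
For λ=6: (A-λI) row 1 is [8, -12], so an eigenvector is (3, 2).
General solution: c_1e^(2t)(1,1) + c_2e^(6t)(3,2).

u(t) = c_1e^(2t) + 3c_2e^(6t), v(t) = c_1e^(2t) + 2c_2e^(6t)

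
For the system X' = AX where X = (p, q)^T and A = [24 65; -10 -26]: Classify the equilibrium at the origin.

stable spiral

A = [[24,65],[-10,-26]]; det(A-λI) = λ^2 + 2λ + 26.
λ = -1 ± 5i: negative real part.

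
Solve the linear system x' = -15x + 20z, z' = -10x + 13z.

x(t) = 3c_1e^(-t)sin(2t) + c_1e^(-t)cos(2t) + c_2e^(-t)sin(2t) - 3c_2e^(-t)cos(2t), z(t) = 2c_1e^(-t)sin(2t) + c_1e^(-t)cos(2t) + c_2e^(-t)sin(2t) - 2c_2e^(-t)cos(2t)

Coefficient matrix A = [[-15, 20], [-10, 13]].
Characteristic polynomial det(A - λI) = λ^2 + 2λ + 5 = 0.
Eigenvalues λ = -1 ± 2i (complex conjugate pair).
For λ=-1+2i: an eigenvector is (1,1) - i(3,2) = (1 - 3i, 1 - 2i).
A real fundamental pair from Re and Im of e^((-1+2i)t)v: X_1 = e^(-t)(cos(2t)·(1,1) + sin(2t)·(3,2)), X_2 = e^(-t)(sin(2t)·(1,1) - cos(2t)·(3,2)).
General solution: c_1X_1 + c_2X_2.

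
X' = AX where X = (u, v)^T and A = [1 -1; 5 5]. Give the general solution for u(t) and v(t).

Coefficient matrix A = [[1, -1], [5, 5]].
Characteristic polynomial det(A - λI) = λ^2 - 6λ + 10 = 0.
Eigenvalues λ = 3 ± i (complex conjugate pair).
For λ=3+i: an eigenvector is (0,1) - i(-1,2) = (0 + i, 1 - 2i).
A real fundamental pair from Re and Im of e^((3+i)t)v: X_1 = e^(3t)(cos(t)·(0,1) + sin(t)·(-1,2)), X_2 = e^(3t)(sin(t)·(0,1) - cos(t)·(-1,2)).
General solution: K_1X_1 + K_2X_2.

u(t) = -K_1e^(3t)sin(t) + K_2e^(3t)cos(t), v(t) = 2K_1e^(3t)sin(t) + K_1e^(3t)cos(t) + K_2e^(3t)sin(t) - 2K_2e^(3t)cos(t)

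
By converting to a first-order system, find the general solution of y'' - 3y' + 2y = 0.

Let x_1 = y, x_2 = y'. Then x_1' = x_2 and x_2' = -2x_1 + 3x_2.
A = [[0,1],[-2,3]]; det(A-λI) = λ^2 - 3λ + 2.
Eigenvalues λ = 1, 2 with eigenvectors (1,1), (1,2).

y(t) = K_1e^(t) + K_2e^(2t)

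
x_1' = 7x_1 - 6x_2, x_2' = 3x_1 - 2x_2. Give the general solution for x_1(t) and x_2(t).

x_1(t) = 2K_1e^(4t) - K_2e^(t), x_2(t) = K_1e^(4t) - K_2e^(t)

Coefficient matrix A = [[7, -6], [3, -2]].
Characteristic polynomial det(A - λI) = λ^2 - 5λ + 4 = 0.
Eigenvalues λ = 4, 1.
For λ=4: (A-λI) row 1 is [3, -6], so an eigenvector is (2, 1).
For λ=1: (A-λI) row 1 is [6, -6], so an eigenvector is (-1, -1).
General solution: K_1e^(4t)(2,1) + K_2e^(t)(-1,-1).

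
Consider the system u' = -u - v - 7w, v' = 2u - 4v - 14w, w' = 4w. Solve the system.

Coefficient matrix A = [[-1, -1, -7], [2, -4, -14], [0, 0, 4]].
det(A - λI) = 0 gives eigenvalues λ = 4, -2, -3.
For λ=4: eigenvector (-1,-2,1).
For λ=-2: eigenvector (1,1,0).
For λ=-3: eigenvector (-1,-2,0).
General solution: c_1e^(4t)(-1,-2,1) + c_2e^(-2t)(1,1,0) + c_3e^(-3t)(-1,-2,0).

u(t) = -c_1e^(4t) + c_2e^(-2t) - c_3e^(-3t), v(t) = -2c_1e^(4t) + c_2e^(-2t) - 2c_3e^(-3t), w(t) = c_1e^(4t)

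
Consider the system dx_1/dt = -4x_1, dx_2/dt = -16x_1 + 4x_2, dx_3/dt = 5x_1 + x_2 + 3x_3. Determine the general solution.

x_1(t) = K_2e^(-4t), x_2(t) = -K_1e^(4t) + 2K_2e^(-4t), x_3(t) = -K_1e^(4t) - K_2e^(-4t) + K_3e^(3t)

Coefficient matrix A = [[-4, 0, 0], [-16, 4, 0], [5, 1, 3]].
det(A - λI) = 0 gives eigenvalues λ = 4, -4, 3.
For λ=4: eigenvector (0,-1,-1).
For λ=-4: eigenvector (1,2,-1).
For λ=3: eigenvector (0,0,1).
General solution: K_1e^(4t)(0,-1,-1) + K_2e^(-4t)(1,2,-1) + K_3e^(3t)(0,0,1).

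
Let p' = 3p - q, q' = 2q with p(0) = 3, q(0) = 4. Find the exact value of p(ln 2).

8

A = [[3,-1],[0,2]]; eigenvalues λ = 2, 3.
Eigenvectors: (-1,-1) for λ=2, (1,0) for λ=3.
From the initial condition, c_1 = -4, c_2 = -1.
p(ln 2) = (-4)(2^2)(-1) + (-1)(2^3)(1) = 8.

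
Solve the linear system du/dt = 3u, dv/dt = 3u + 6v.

u(t) = -C_2e^(3t), v(t) = -C_1e^(6t) + C_2e^(3t)

Coefficient matrix A = [[3, 0], [3, 6]].
Characteristic polynomial det(A - λI) = λ^2 - 9λ + 18 = 0.
Eigenvalues λ = 6, 3.
For λ=6: (A-λI) row 1 is [-3, 0], so an eigenvector is (0, -1).
For λ=3: (A-λI) row 2 is [3, 3], so an eigenvector is (-1, 1).
General solution: C_1e^(6t)(0,-1) + C_2e^(3t)(-1,1).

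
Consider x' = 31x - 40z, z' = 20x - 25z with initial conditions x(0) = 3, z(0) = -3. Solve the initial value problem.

x(t) = 51e^(3t)sin(4t) + 3e^(3t)cos(4t), z(t) = 36e^(3t)sin(4t) - 3e^(3t)cos(4t)

Coefficient matrix A = [[31, -40], [20, -25]].
Characteristic polynomial det(A - λI) = λ^2 - 6λ + 25 = 0.
Eigenvalues λ = 3 ± 4i (complex conjugate pair).
For λ=3+4i: an eigenvector is (-3,-2) - i(-1,-1) = (-3 + i, -2 + i).
A real fundamental pair from Re and Im of e^((3+4i)t)v: X_1 = e^(3t)(cos(4t)·(-3,-2) + sin(4t)·(-1,-1)), X_2 = e^(3t)(sin(4t)·(-3,-2) - cos(4t)·(-1,-1)).
General solution: C_1X_1 + C_2X_2.
Applying x(0)=3, z(0)=-3 gives C_1=-6, C_2=-15.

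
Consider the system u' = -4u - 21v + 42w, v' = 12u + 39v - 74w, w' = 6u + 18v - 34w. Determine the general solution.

Coefficient matrix A = [[-4, -21, 42], [12, 39, -74], [6, 18, -34]].
det(A - λI) = 0 gives eigenvalues λ = -4, 2, 3.
For λ=-4: eigenvector (1,-2,-1).
For λ=2: eigenvector (0,2,1).
For λ=3: eigenvector (-3,1,0).
General solution: C_1e^(-4t)(1,-2,-1) + C_2e^(2t)(0,2,1) + C_3e^(3t)(-3,1,0).

u(t) = C_1e^(-4t) - 3C_3e^(3t), v(t) = -2C_1e^(-4t) + 2C_2e^(2t) + C_3e^(3t), w(t) = -C_1e^(-4t) + C_2e^(2t)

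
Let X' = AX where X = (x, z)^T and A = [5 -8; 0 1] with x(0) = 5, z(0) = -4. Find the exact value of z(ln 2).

A = [[5,-8],[0,1]]; eigenvalues λ = 5, 1.
Eigenvectors: (1,0) for λ=5, (-2,-1) for λ=1.
From the initial condition, c_1 = 13, c_2 = 4.
z(ln 2) = (13)(2^5)(0) + (4)(2^1)(-1) = -8.

-8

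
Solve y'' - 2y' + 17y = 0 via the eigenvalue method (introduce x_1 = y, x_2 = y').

y(t) = c_1e^(t)cos(4t) + c_2e^(t)sin(4t)

Let x_1 = y, x_2 = y'. Then x_1' = x_2 and x_2' = -17x_1 + 2x_2.
A = [[0,1],[-17,2]]; det(A-λI) = λ^2 - 2λ + 17.
Eigenvalues λ = 1 ± 4i.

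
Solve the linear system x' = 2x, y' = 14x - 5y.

x(t) = C_2e^(2t), y(t) = -C_1e^(-5t) + 2C_2e^(2t)

Coefficient matrix A = [[2, 0], [14, -5]].
Characteristic polynomial det(A - λI) = λ^2 + 3λ - 10 = 0.
Eigenvalues λ = -5, 2.
For λ=-5: (A-λI) row 1 is [7, 0], so an eigenvector is (0, -1).
For λ=2: (A-λI) row 2 is [14, -7], so an eigenvector is (1, 2).
General solution: C_1e^(-5t)(0,-1) + C_2e^(2t)(1,2).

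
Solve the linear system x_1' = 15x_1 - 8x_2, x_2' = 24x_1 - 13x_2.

x_1(t) = 2K_1e^(3t) + K_2e^(-t), x_2(t) = 3K_1e^(3t) + 2K_2e^(-t)

Coefficient matrix A = [[15, -8], [24, -13]].
Characteristic polynomial det(A - λI) = λ^2 - 2λ - 3 = 0.
Eigenvalues λ = 3, -1.
For λ=3: (A-λI) row 1 is [12, -8], so an eigenvector is (2, 3).
For λ=-1: (A-λI) row 1 is [16, -8], so an eigenvector is (1, 2).
General solution: K_1e^(3t)(2,3) + K_2e^(-t)(1,2).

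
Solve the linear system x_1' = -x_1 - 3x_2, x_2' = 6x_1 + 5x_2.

Coefficient matrix A = [[-1, -3], [6, 5]].
Characteristic polynomial det(A - λI) = λ^2 - 4λ + 13 = 0.
Eigenvalues λ = 2 ± 3i (complex conjugate pair).
For λ=2+3i: an eigenvector is (0,1) - i(-1,1) = (0 + i, 1 - i).
A real fundamental pair from Re and Im of e^((2+3i)t)v: X_1 = e^(2t)(cos(3t)·(0,1) + sin(3t)·(-1,1)), X_2 = e^(2t)(sin(3t)·(0,1) - cos(3t)·(-1,1)).
General solution: K_1X_1 + K_2X_2.

x_1(t) = -K_1e^(2t)sin(3t) + K_2e^(2t)cos(3t), x_2(t) = K_1e^(2t)sin(3t) + K_1e^(2t)cos(3t) + K_2e^(2t)sin(3t) - K_2e^(2t)cos(3t)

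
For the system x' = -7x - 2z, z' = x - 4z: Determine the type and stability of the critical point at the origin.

A = [[-7,-2],[1,-4]]; det(A-λI) = λ^2 + 11λ + 30.
λ = -6, -5: both negative.

stable node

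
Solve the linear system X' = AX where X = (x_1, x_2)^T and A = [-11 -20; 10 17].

x_1(t) = 3c_1e^(3t)sin(2t) + c_1e^(3t)cos(2t) + c_2e^(3t)sin(2t) - 3c_2e^(3t)cos(2t), x_2(t) = -2c_1e^(3t)sin(2t) - c_1e^(3t)cos(2t) - c_2e^(3t)sin(2t) + 2c_2e^(3t)cos(2t)

Coefficient matrix A = [[-11, -20], [10, 17]].
Characteristic polynomial det(A - λI) = λ^2 - 6λ + 13 = 0.
Eigenvalues λ = 3 ± 2i (complex conjugate pair).
For λ=3+2i: an eigenvector is (1,-1) - i(3,-2) = (1 - 3i, -1 + 2i).
A real fundamental pair from Re and Im of e^((3+2i)t)v: X_1 = e^(3t)(cos(2t)·(1,-1) + sin(2t)·(3,-2)), X_2 = e^(3t)(sin(2t)·(1,-1) - cos(2t)·(3,-2)).
General solution: c_1X_1 + c_2X_2.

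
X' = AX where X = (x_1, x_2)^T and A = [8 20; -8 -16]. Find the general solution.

x_1(t) = -2c_1e^(-4t)sin(4t) + c_1e^(-4t)cos(4t) + c_2e^(-4t)sin(4t) + 2c_2e^(-4t)cos(4t), x_2(t) = c_1e^(-4t)sin(4t) - c_1e^(-4t)cos(4t) - c_2e^(-4t)sin(4t) - c_2e^(-4t)cos(4t)

Coefficient matrix A = [[8, 20], [-8, -16]].
Characteristic polynomial det(A - λI) = λ^2 + 8λ + 32 = 0.
Eigenvalues λ = -4 ± 4i (complex conjugate pair).
For λ=-4+4i: an eigenvector is (1,-1) - i(-2,1) = (1 + 2i, -1 - i).
A real fundamental pair from Re and Im of e^((-4+4i)t)v: X_1 = e^(-4t)(cos(4t)·(1,-1) + sin(4t)·(-2,1)), X_2 = e^(-4t)(sin(4t)·(1,-1) - cos(4t)·(-2,1)).
General solution: c_1X_1 + c_2X_2.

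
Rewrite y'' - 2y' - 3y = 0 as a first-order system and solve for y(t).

y(t) = c_1e^(-t) + c_2e^(3t)

Let x_1 = y, x_2 = y'. Then x_1' = x_2 and x_2' = 3x_1 + 2x_2.
A = [[0,1],[3,2]]; det(A-λI) = λ^2 - 2λ - 3.
Eigenvalues λ = -1, 3 with eigenvectors (1,-1), (1,3).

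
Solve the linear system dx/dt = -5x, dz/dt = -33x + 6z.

x(t) = -c_1e^(-5t), z(t) = -3c_1e^(-5t) + c_2e^(6t)

Coefficient matrix A = [[-5, 0], [-33, 6]].
Characteristic polynomial det(A - λI) = λ^2 - λ - 30 = 0.
Eigenvalues λ = -5, 6.
For λ=-5: (A-λI) row 2 is [-33, 11], so an eigenvector is (-1, -3).
For λ=6: (A-λI) row 1 is [-11, 0], so an eigenvector is (0, 1).
General solution: c_1e^(-5t)(-1,-3) + c_2e^(6t)(0,1).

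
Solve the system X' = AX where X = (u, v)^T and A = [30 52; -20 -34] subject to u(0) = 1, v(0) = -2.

u(t) = -18e^(-2t)sin(4t) + e^(-2t)cos(4t), v(t) = 11e^(-2t)sin(4t) - 2e^(-2t)cos(4t)

Coefficient matrix A = [[30, 52], [-20, -34]].
Characteristic polynomial det(A - λI) = λ^2 + 4λ + 20 = 0.
Eigenvalues λ = -2 ± 4i (complex conjugate pair).
For λ=-2+4i: an eigenvector is (-3,2) - i(2,-1) = (-3 - 2i, 2 + i).
A real fundamental pair from Re and Im of e^((-2+4i)t)v: X_1 = e^(-2t)(cos(4t)·(-3,2) + sin(4t)·(2,-1)), X_2 = e^(-2t)(sin(4t)·(-3,2) - cos(4t)·(2,-1)).
General solution: K_1X_1 + K_2X_2.
Applying u(0)=1, v(0)=-2 gives K_1=-3, K_2=4.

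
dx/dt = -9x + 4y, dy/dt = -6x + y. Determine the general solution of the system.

Coefficient matrix A = [[-9, 4], [-6, 1]].
Characteristic polynomial det(A - λI) = λ^2 + 8λ + 15 = 0.
Eigenvalues λ = -5, -3.
For λ=-5: (A-λI) row 1 is [-4, 4], so an eigenvector is (-1, -1).
For λ=-3: (A-λI) row 1 is [-6, 4], so an eigenvector is (2, 3).
General solution: C_1e^(-5t)(-1,-1) + C_2e^(-3t)(2,3).

x(t) = -C_1e^(-5t) + 2C_2e^(-3t), y(t) = -C_1e^(-5t) + 3C_2e^(-3t)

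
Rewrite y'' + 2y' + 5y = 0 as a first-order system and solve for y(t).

Let x_1 = y, x_2 = y'. Then x_1' = x_2 and x_2' = -5x_1 - 2x_2.
A = [[0,1],[-5,-2]]; det(A-λI) = λ^2 + 2λ + 5.
Eigenvalues λ = -1 ± 2i.

y(t) = K_1e^(-t)cos(2t) + K_2e^(-t)sin(2t)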